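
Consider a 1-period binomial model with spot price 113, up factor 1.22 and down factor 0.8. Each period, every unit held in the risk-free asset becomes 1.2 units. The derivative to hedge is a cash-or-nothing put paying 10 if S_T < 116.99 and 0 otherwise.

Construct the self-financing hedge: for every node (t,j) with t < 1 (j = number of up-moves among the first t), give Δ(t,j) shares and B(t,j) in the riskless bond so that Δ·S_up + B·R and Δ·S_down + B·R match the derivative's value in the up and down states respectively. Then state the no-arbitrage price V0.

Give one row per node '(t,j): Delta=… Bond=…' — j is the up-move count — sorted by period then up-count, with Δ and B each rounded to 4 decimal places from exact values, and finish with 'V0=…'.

Risk-neutral probability p* = (R−d)/(u−d) = (1.2−0.8)/(1.22−0.8) = 0.9524.
Terminal values V(1,·): V(1,0)=10.0000, V(1,1)=0.0000
  t=0,j=0: stock 113.0000 → up 137.8600 (V=0.0000), down 90.4000 (V=10.0000). Price 0.3968; hedge Δ=-0.2107, bond B=24.2063.
The time-0 hedge costs 0.3968, which is the no-arbitrage price.

(0,0): Delta=-0.2107 Bond=24.2063
V0=0.3968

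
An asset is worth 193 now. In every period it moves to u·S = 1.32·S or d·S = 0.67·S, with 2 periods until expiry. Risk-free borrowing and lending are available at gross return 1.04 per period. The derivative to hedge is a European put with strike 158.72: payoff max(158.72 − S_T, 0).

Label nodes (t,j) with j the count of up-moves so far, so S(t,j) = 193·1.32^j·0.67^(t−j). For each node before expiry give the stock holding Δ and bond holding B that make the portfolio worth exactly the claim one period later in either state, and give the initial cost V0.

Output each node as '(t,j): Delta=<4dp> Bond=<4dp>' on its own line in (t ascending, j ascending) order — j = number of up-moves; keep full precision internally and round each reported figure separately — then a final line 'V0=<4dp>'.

(0,0): Delta=-0.2380 Bond=58.2998
(1,0): Delta=-0.8576 Bond=140.7524
(1,1): Delta=0.0000 Bond=0.0000
V0=12.3666

Risk-neutral probability p* = (R−d)/(u−d) = (1.04−0.67)/(1.32−0.67) = 0.5692.
At expiry t=2: V(2,0)=72.0823, V(2,1)=0.0000, V(2,2)=0.0000
Node (1,0) S=129.3100: V=(p*·0.0000+(1−p*)·72.0823)/1.04=29.8566; Δ=(0.0000−72.0823)/(170.6892−86.6377)=-0.8576; B=V−Δ·S=140.7524
Node (1,1) S=254.7600: V=(p*·0.0000+(1−p*)·0.0000)/1.04=0.0000; Δ=(0.0000−0.0000)/(336.2832−170.6892)=0.0000; B=V−Δ·S=0.0000
Node (0,0) S=193.0000: V=(p*·0.0000+(1−p*)·29.8566)/1.04=12.3666; Δ=(0.0000−29.8566)/(254.7600−129.3100)=-0.2380; B=V−Δ·S=58.2998
Check: Δ(0,0)·S0 + B(0,0) = 12.3666 = V0.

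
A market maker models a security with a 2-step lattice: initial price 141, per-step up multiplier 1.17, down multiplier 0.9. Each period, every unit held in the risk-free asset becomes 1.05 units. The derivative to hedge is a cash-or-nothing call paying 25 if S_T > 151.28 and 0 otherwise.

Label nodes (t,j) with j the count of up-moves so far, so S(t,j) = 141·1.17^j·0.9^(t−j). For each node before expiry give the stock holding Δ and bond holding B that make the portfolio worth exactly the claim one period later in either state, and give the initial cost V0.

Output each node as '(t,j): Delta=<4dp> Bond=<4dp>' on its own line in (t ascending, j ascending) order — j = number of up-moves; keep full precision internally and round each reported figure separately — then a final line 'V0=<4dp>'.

Since d<R<u, set p* = (R−d)/(u−d) = 0.5556; price each node as the discounted p*-expectation of its children.
Terminal values V(2,·): V(2,0)=0.0000, V(2,1)=0.0000, V(2,2)=25.0000
  t=1,j=0: stock 126.9000 → up 148.4730 (V=0.0000), down 114.2100 (V=0.0000). Price 0.0000; hedge Δ=0.0000, bond B=0.0000.
  t=1,j=1: stock 164.9700 → up 193.0149 (V=25.0000), down 148.4730 (V=0.0000). Price 13.2275; hedge Δ=0.5613, bond B=-79.3651.
  t=0,j=0: stock 141.0000 → up 164.9700 (V=13.2275), down 126.9000 (V=0.0000). Price 6.9987; hedge Δ=0.3475, bond B=-41.9921.
Self-financing check: at every node Δ·S+B equals the discounted successor values.

(0,0): Delta=0.3475 Bond=-41.9921
(1,0): Delta=0.0000 Bond=0.0000
(1,1): Delta=0.5613 Bond=-79.3651
V0=6.9987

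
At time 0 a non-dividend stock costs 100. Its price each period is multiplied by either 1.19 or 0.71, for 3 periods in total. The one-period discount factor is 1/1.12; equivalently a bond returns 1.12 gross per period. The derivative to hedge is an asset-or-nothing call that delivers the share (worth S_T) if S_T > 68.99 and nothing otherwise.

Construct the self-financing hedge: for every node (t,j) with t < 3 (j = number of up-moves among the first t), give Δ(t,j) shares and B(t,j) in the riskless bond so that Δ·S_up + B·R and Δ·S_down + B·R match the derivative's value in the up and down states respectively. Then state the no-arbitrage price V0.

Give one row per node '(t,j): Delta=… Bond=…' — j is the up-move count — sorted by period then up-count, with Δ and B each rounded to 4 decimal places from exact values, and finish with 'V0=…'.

Risk-neutral probability p* = (R−d)/(u−d) = (1.12−0.71)/(1.19−0.71) = 0.8542.
Payoff layer (t=3): V(3,0)=0.0000, V(3,1)=0.0000, V(3,2)=100.5431, V(3,3)=168.5159
  t=2,j=0: stock 50.4100 → up 59.9879 (V=0.0000), down 35.7911 (V=0.0000). Price 0.0000; hedge Δ=0.0000, bond B=0.0000.
  t=2,j=1: stock 84.4900 → up 100.5431 (V=100.5431), down 59.9879 (V=0.0000). Price 76.6791; hedge Δ=2.4792, bond B=-132.7857.
  t=2,j=2: stock 141.6100 → up 168.5159 (V=168.5159), down 100.5431 (V=100.5431). Price 141.6100; hedge Δ=1.0000, bond B=0.0000.
  t=1,j=0: stock 71.0000 → up 84.4900 (V=76.6791), down 50.4100 (V=0.0000). Price 58.4792; hedge Δ=2.2500, bond B=-101.2689.
  t=1,j=1: stock 119.0000 → up 141.6100 (V=141.6100), down 84.4900 (V=76.6791). Price 117.9830; hedge Δ=1.1367, bond B=-17.2898.
  t=0,j=0: stock 100.0000 → up 119.0000 (V=117.9830), down 71.0000 (V=58.4792). Price 97.5940; hedge Δ=1.2397, bond B=-26.3721.
Each (Δ,B) replicates both successor values, so the strategy is self-financing and V0 is arbitrage-free.

(0,0): Delta=1.2397 Bond=-26.3721
(1,0): Delta=2.2500 Bond=-101.2689
(1,1): Delta=1.1367 Bond=-17.2898
(2,0): Delta=0.0000 Bond=0.0000
(2,1): Delta=2.4792 Bond=-132.7857
(2,2): Delta=1.0000 Bond=0.0000
V0=97.5940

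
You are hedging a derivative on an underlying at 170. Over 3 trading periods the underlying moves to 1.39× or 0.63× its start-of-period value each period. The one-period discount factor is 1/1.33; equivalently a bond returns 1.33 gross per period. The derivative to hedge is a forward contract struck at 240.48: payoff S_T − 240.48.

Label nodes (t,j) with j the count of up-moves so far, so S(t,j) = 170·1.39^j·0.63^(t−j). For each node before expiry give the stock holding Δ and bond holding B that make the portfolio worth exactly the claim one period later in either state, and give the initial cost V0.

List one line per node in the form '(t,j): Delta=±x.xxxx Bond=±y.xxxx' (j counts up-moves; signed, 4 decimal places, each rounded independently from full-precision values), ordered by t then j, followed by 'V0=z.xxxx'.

(0,0): Delta=1.0000 Bond=-102.2172
(1,0): Delta=1.0000 Bond=-135.9489
(1,1): Delta=1.0000 Bond=-135.9489
(2,0): Delta=1.0000 Bond=-180.8120
(2,1): Delta=1.0000 Bond=-180.8120
(2,2): Delta=1.0000 Bond=-180.8120
V0=67.7828

Under the risk-neutral measure, an up-move has probability p* = (R−d)/(u−d) = 0.9211 and values discount at R = 1.33.
Terminal values V(3,·): V(3,0)=-197.9720, V(3,1)=-146.6925, V(3,2)=-33.5521, V(3,3)=216.0752
(2,0): S=67.4730. Δ = (V_up−V_dn)/(S_up−S_dn) = (-146.6925−-197.9720)/(93.7875−42.5080) = 1.0000. V = [p*·-146.6925 + (1−p*)·-197.9720]/1.33 = -113.3390. B = V − Δ·S = -180.8120.
(2,1): S=148.8690. Δ = (V_up−V_dn)/(S_up−S_dn) = (-33.5521−-146.6925)/(206.9279−93.7875) = 1.0000. V = [p*·-33.5521 + (1−p*)·-146.6925]/1.33 = -31.9430. B = V − Δ·S = -180.8120.
(2,2): S=328.4570. Δ = (V_up−V_dn)/(S_up−S_dn) = (216.0752−-33.5521)/(456.5552−206.9279) = 1.0000. V = [p*·216.0752 + (1−p*)·-33.5521]/1.33 = 147.6450. B = V − Δ·S = -180.8120.
(1,0): S=107.1000. Δ = (V_up−V_dn)/(S_up−S_dn) = (-31.9430−-113.3390)/(148.8690−67.4730) = 1.0000. V = [p*·-31.9430 + (1−p*)·-113.3390]/1.33 = -28.8489. B = V − Δ·S = -135.9489.
(1,1): S=236.3000. Δ = (V_up−V_dn)/(S_up−S_dn) = (147.6450−-31.9430)/(328.4570−148.8690) = 1.0000. V = [p*·147.6450 + (1−p*)·-31.9430]/1.33 = 100.3511. B = V − Δ·S = -135.9489.
(0,0): S=170.0000. Δ = (V_up−V_dn)/(S_up−S_dn) = (100.3511−-28.8489)/(236.3000−107.1000) = 1.0000. V = [p*·100.3511 + (1−p*)·-28.8489]/1.33 = 67.7828. B = V − Δ·S = -102.2172.
Check: Δ(0,0)·S0 + B(0,0) = 67.7828 = V0.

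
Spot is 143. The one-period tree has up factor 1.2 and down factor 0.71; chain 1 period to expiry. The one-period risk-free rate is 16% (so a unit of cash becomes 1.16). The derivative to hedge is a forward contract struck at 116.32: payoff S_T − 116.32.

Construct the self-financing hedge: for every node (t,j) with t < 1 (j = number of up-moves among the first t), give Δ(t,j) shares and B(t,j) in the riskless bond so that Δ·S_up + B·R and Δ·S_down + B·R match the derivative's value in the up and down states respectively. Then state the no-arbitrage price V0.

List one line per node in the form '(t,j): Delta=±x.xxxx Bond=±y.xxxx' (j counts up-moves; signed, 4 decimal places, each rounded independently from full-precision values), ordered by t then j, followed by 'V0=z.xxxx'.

The replicating-portfolio and risk-neutral prices coincide; use p* = (1.16−0.71)/(1.2−0.71) = 0.9184 for the latter.
Terminal payoffs: V(1,0)=-14.7900, V(1,1)=55.2800
Node (0,0) S=143.0000: V=(p*·55.2800+(1−p*)·-14.7900)/1.16=42.7241; Δ=(55.2800−-14.7900)/(171.6000−101.5300)=1.0000; B=V−Δ·S=-100.2759
Self-financing check: at every node Δ·S+B equals the discounted successor values.

(0,0): Delta=1.0000 Bond=-100.2759
V0=42.7241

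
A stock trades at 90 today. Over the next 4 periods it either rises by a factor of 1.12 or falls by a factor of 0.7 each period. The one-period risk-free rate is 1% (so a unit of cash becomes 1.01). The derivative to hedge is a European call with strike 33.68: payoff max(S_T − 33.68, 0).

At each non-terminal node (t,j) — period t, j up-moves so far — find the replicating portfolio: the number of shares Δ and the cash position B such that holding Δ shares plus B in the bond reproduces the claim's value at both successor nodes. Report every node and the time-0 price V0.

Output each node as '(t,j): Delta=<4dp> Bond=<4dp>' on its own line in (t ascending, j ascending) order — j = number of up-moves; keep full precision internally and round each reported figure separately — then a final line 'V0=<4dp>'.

(0,0): Delta=0.9944 Bond=-31.8101
(1,0): Delta=0.9693 Bond=-30.5464
(1,1): Delta=1.0000 Bond=-32.6895
(2,0): Delta=0.8310 Bond=-24.7519
(2,1): Delta=1.0000 Bond=-33.0164
(2,2): Delta=1.0000 Bond=-33.0164
(3,0): Delta=0.0690 Bond=-1.4759
(3,1): Delta=1.0000 Bond=-33.3465
(3,2): Delta=1.0000 Bond=-33.3465
(3,3): Delta=1.0000 Bond=-33.3465
V0=57.6888

The replicating-portfolio and risk-neutral prices coincide; use p* = (1.01−0.7)/(1.12−0.7) = 0.7381 for the latter.
Terminal values V(4,·): V(4,0)=0.0000, V(4,1)=0.8944, V(4,2)=21.6390, V(4,3)=54.8305, V(4,4)=107.9367
  t=3,j=0: stock 30.8700 → up 34.5744 (V=0.8944), down 21.6090 (V=0.0000). Price 0.6536; hedge Δ=0.0690, bond B=-1.4759.
  t=3,j=1: stock 49.3920 → up 55.3190 (V=21.6390), down 34.5744 (V=0.8944). Price 16.0455; hedge Δ=1.0000, bond B=-33.3465.
  t=3,j=2: stock 79.0272 → up 88.5105 (V=54.8305), down 55.3190 (V=21.6390). Price 45.6807; hedge Δ=1.0000, bond B=-33.3465.
  t=3,j=3: stock 126.4435 → up 141.6167 (V=107.9367), down 88.5105 (V=54.8305). Price 93.0970; hedge Δ=1.0000, bond B=-33.3465.
  t=2,j=0: stock 44.1000 → up 49.3920 (V=16.0455), down 30.8700 (V=0.6536). Price 11.8953; hedge Δ=0.8310, bond B=-24.7519.
  t=2,j=1: stock 70.5600 → up 79.0272 (V=45.6807), down 49.3920 (V=16.0455). Price 37.5436; hedge Δ=1.0000, bond B=-33.0164.
  t=2,j=2: stock 112.8960 → up 126.4435 (V=93.0970), down 79.0272 (V=45.6807). Price 79.8796; hedge Δ=1.0000, bond B=-33.0164.
  t=1,j=0: stock 63.0000 → up 70.5600 (V=37.5436), down 44.1000 (V=11.8953). Price 30.5210; hedge Δ=0.9693, bond B=-30.5464.
  t=1,j=1: stock 100.8000 → up 112.8960 (V=79.8796), down 70.5600 (V=37.5436). Price 68.1105; hedge Δ=1.0000, bond B=-32.6895.
  t=0,j=0: stock 90.0000 → up 100.8000 (V=68.1105), down 63.0000 (V=30.5210). Price 57.6888; hedge Δ=0.9944, bond B=-31.8101.
Self-financing check: at every node Δ·S+B equals the discounted successor values.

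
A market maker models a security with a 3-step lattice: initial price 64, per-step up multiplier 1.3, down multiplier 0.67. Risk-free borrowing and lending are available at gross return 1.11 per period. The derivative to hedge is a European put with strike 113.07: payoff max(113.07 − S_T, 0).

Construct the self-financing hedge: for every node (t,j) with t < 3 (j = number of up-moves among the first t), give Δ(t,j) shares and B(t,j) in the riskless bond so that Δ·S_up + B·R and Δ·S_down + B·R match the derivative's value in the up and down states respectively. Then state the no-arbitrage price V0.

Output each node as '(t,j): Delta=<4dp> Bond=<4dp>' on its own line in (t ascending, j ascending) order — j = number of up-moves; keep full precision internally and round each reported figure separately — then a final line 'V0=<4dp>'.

(0,0): Delta=-0.7296 Bond=72.2305
(1,0): Delta=-1.0000 Bond=91.7701
(1,1): Delta=-0.6694 Bond=75.1692
(2,0): Delta=-1.0000 Bond=101.8649
(2,1): Delta=-1.0000 Bond=101.8649
(2,2): Delta=-0.5959 Bond=75.4807
V0=25.5354

No-arbitrage ⇒ martingale measure with p* = (R−d)/(u−d) = 0.6984.
Terminal payoffs: V(3,0)=93.8212, V(3,1)=75.7215, V(3,2)=40.6028, V(3,3)=0.0000
(2,0): S=28.7296. Δ = (V_up−V_dn)/(S_up−S_dn) = (75.7215−93.8212)/(37.3485−19.2488) = -1.0000. V = [p*·75.7215 + (1−p*)·93.8212]/1.11 = 73.1353. B = V − Δ·S = 101.8649.
(2,1): S=55.7440. Δ = (V_up−V_dn)/(S_up−S_dn) = (40.6028−75.7215)/(72.4672−37.3485) = -1.0000. V = [p*·40.6028 + (1−p*)·75.7215]/1.11 = 46.1209. B = V − Δ·S = 101.8649.
(2,2): S=108.1600. Δ = (V_up−V_dn)/(S_up−S_dn) = (0.0000−40.6028)/(140.6080−72.4672) = -0.5959. V = [p*·0.0000 + (1−p*)·40.6028]/1.11 = 11.0318. B = V − Δ·S = 75.4807.
(1,0): S=42.8800. Δ = (V_up−V_dn)/(S_up−S_dn) = (46.1209−73.1353)/(55.7440−28.7296) = -1.0000. V = [p*·46.1209 + (1−p*)·73.1353]/1.11 = 48.8901. B = V − Δ·S = 91.7701.
(1,1): S=83.2000. Δ = (V_up−V_dn)/(S_up−S_dn) = (11.0318−46.1209)/(108.1600−55.7440) = -0.6694. V = [p*·11.0318 + (1−p*)·46.1209]/1.11 = 19.4723. B = V − Δ·S = 75.1692.
(0,0): S=64.0000. Δ = (V_up−V_dn)/(S_up−S_dn) = (19.4723−48.8901)/(83.2000−42.8800) = -0.7296. V = [p*·19.4723 + (1−p*)·48.8901]/1.11 = 25.5354. B = V − Δ·S = 72.2305.
The time-0 hedge costs 25.5354, which is the no-arbitrage price.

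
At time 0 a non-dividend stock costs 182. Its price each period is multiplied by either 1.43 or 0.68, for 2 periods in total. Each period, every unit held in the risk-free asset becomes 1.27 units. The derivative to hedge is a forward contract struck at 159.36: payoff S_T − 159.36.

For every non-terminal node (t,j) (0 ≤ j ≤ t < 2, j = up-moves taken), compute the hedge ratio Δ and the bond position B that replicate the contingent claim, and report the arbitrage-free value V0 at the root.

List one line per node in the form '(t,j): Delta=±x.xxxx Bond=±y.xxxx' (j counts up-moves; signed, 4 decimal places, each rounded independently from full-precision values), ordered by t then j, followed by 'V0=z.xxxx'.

(0,0): Delta=1.0000 Bond=-98.8034
(1,0): Delta=1.0000 Bond=-125.4803
(1,1): Delta=1.0000 Bond=-125.4803
V0=83.1966

No-arbitrage ⇒ martingale measure with p* = (R−d)/(u−d) = 0.7867.
Terminal payoffs: V(2,0)=-75.2032, V(2,1)=17.6168, V(2,2)=212.8118
  t=1,j=0: stock 123.7600 → up 176.9768 (V=17.6168), down 84.1568 (V=-75.2032). Price -1.7203; hedge Δ=1.0000, bond B=-125.4803.
  t=1,j=1: stock 260.2600 → up 372.1718 (V=212.8118), down 176.9768 (V=17.6168). Price 134.7797; hedge Δ=1.0000, bond B=-125.4803.
  t=0,j=0: stock 182.0000 → up 260.2600 (V=134.7797), down 123.7600 (V=-1.7203). Price 83.1966; hedge Δ=1.0000, bond B=-98.8034.
The time-0 hedge costs 83.1966, which is the no-arbitrage price.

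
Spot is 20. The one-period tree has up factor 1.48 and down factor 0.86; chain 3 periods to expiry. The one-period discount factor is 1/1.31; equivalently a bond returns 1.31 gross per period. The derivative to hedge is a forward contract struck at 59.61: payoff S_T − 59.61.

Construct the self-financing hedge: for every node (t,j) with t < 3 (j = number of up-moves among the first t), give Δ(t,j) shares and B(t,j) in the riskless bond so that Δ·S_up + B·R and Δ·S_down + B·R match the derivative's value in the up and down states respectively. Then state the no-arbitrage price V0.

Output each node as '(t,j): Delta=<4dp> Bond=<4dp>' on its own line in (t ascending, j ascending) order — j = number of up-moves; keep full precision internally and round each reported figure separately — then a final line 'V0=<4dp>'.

(0,0): Delta=1.0000 Bond=-26.5158
(1,0): Delta=1.0000 Bond=-34.7357
(1,1): Delta=1.0000 Bond=-34.7357
(2,0): Delta=1.0000 Bond=-45.5038
(2,1): Delta=1.0000 Bond=-45.5038
(2,2): Delta=1.0000 Bond=-45.5038
V0=-6.5158

The replicating-portfolio and risk-neutral prices coincide; use p* = (1.31−0.86)/(1.48−0.86) = 0.7258 for the latter.
At expiry t=3: V(3,0)=-46.8889, V(3,1)=-37.7178, V(3,2)=-21.9351, V(3,3)=5.2258
Node (2,0) S=14.7920: V=(p*·-37.7178+(1−p*)·-46.8889)/1.31=-30.7118; Δ=(-37.7178−-46.8889)/(21.8922−12.7211)=1.0000; B=V−Δ·S=-45.5038
Node (2,1) S=25.4560: V=(p*·-21.9351+(1−p*)·-37.7178)/1.31=-20.0478; Δ=(-21.9351−-37.7178)/(37.6749−21.8922)=1.0000; B=V−Δ·S=-45.5038
Node (2,2) S=43.8080: V=(p*·5.2258+(1−p*)·-21.9351)/1.31=-1.6958; Δ=(5.2258−-21.9351)/(64.8358−37.6749)=1.0000; B=V−Δ·S=-45.5038
Node (1,0) S=17.2000: V=(p*·-20.0478+(1−p*)·-30.7118)/1.31=-17.5357; Δ=(-20.0478−-30.7118)/(25.4560−14.7920)=1.0000; B=V−Δ·S=-34.7357
Node (1,1) S=29.6000: V=(p*·-1.6958+(1−p*)·-20.0478)/1.31=-5.1357; Δ=(-1.6958−-20.0478)/(43.8080−25.4560)=1.0000; B=V−Δ·S=-34.7357
Node (0,0) S=20.0000: V=(p*·-5.1357+(1−p*)·-17.5357)/1.31=-6.5158; Δ=(-5.1357−-17.5357)/(29.6000−17.2000)=1.0000; B=V−Δ·S=-26.5158
Each (Δ,B) replicates both successor values, so the strategy is self-financing and V0 is arbitrage-free.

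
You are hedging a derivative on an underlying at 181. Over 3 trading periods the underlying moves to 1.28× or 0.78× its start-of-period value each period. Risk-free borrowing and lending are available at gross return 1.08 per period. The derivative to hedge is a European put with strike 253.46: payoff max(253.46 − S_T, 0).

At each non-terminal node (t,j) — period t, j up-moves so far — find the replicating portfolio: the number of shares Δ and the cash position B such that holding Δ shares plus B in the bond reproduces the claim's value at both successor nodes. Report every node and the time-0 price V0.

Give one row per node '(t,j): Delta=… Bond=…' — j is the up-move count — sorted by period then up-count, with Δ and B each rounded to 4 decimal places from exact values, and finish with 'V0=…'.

(0,0): Delta=-0.5699 Bond=144.9764
(1,0): Delta=-1.0000 Bond=217.3011
(1,1): Delta=-0.3951 Bond=116.0901
(2,0): Delta=-1.0000 Bond=234.6852
(2,1): Delta=-1.0000 Bond=234.6852
(2,2): Delta=-0.1494 Bond=52.5053
V0=41.8310

Under the risk-neutral measure, an up-move has probability p* = (R−d)/(u−d) = 0.6000 and values discount at R = 1.08.
At expiry t=3: V(3,0)=167.5661, V(3,1)=112.5059, V(3,2)=22.1507, V(3,3)=0.0000
(2,0): S=110.1204. Δ = (V_up−V_dn)/(S_up−S_dn) = (112.5059−167.5661)/(140.9541−85.8939) = -1.0000. V = [p*·112.5059 + (1−p*)·167.5661]/1.08 = 124.5648. B = V − Δ·S = 234.6852.
(2,1): S=180.7104. Δ = (V_up−V_dn)/(S_up−S_dn) = (22.1507−112.5059)/(231.3093−140.9541) = -1.0000. V = [p*·22.1507 + (1−p*)·112.5059]/1.08 = 53.9748. B = V − Δ·S = 234.6852.
(2,2): S=296.5504. Δ = (V_up−V_dn)/(S_up−S_dn) = (0.0000−22.1507)/(379.5845−231.3093) = -0.1494. V = [p*·0.0000 + (1−p*)·22.1507]/1.08 = 8.2040. B = V − Δ·S = 52.5053.
(1,0): S=141.1800. Δ = (V_up−V_dn)/(S_up−S_dn) = (53.9748−124.5648)/(180.7104−110.1204) = -1.0000. V = [p*·53.9748 + (1−p*)·124.5648]/1.08 = 76.1211. B = V − Δ·S = 217.3011.
(1,1): S=231.6800. Δ = (V_up−V_dn)/(S_up−S_dn) = (8.2040−53.9748)/(296.5504−180.7104) = -0.3951. V = [p*·8.2040 + (1−p*)·53.9748]/1.08 = 24.5484. B = V − Δ·S = 116.0901.
(0,0): S=181.0000. Δ = (V_up−V_dn)/(S_up−S_dn) = (24.5484−76.1211)/(231.6800−141.1800) = -0.5699. V = [p*·24.5484 + (1−p*)·76.1211]/1.08 = 41.8310. B = V − Δ·S = 144.9764.
Root portfolio cost Δ·181+B reproduces V0=41.8310.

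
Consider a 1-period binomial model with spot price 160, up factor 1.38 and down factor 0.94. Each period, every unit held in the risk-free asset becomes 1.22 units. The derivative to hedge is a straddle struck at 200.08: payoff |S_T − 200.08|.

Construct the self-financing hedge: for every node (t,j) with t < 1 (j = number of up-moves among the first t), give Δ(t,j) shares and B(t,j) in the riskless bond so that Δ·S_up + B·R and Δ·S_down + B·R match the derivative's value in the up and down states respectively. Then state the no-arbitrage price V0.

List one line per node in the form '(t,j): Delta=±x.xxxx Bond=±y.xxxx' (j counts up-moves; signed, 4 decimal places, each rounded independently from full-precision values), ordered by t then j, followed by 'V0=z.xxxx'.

(0,0): Delta=-0.4114 Bond=91.4337
V0=25.6155

No-arbitrage ⇒ martingale measure with p* = (R−d)/(u−d) = 0.6364.
Payoff layer (t=1): V(1,0)=49.6800, V(1,1)=20.7200
Node (0,0) S=160.0000: V=(p*·20.7200+(1−p*)·49.6800)/1.22=25.6155; Δ=(20.7200−49.6800)/(220.8000−150.4000)=-0.4114; B=V−Δ·S=91.4337
The time-0 hedge costs 25.6155, which is the no-arbitrage price.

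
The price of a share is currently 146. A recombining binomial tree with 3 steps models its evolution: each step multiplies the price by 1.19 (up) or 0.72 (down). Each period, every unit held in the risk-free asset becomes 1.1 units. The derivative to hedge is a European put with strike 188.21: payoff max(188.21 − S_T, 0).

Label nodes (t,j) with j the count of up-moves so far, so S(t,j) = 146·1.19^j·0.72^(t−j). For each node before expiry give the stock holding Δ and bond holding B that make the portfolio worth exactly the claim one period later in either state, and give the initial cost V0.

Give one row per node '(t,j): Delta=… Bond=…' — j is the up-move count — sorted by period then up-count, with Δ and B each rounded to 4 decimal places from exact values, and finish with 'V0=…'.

(0,0): Delta=-0.5448 Bond=97.9008
(1,0): Delta=-1.0000 Bond=155.5455
(1,1): Delta=-0.4795 Bond=96.3570
(2,0): Delta=-1.0000 Bond=171.1000
(2,1): Delta=-1.0000 Bond=171.1000
(2,2): Delta=-0.4049 Bond=90.5725
V0=18.3655

The replicating-portfolio and risk-neutral prices coincide; use p* = (1.1−0.72)/(1.19−0.72) = 0.8085 for the latter.
Terminal payoffs: V(3,0)=133.7158, V(3,1)=98.1432, V(3,2)=39.3496, V(3,3)=0.0000
  t=2,j=0: stock 75.6864 → up 90.0668 (V=98.1432), down 54.4942 (V=133.7158). Price 95.4136; hedge Δ=-1.0000, bond B=171.1000.
  t=2,j=1: stock 125.0928 → up 148.8604 (V=39.3496), down 90.0668 (V=98.1432). Price 46.0072; hedge Δ=-1.0000, bond B=171.1000.
  t=2,j=2: stock 206.7506 → up 246.0332 (V=0.0000), down 148.8604 (V=39.3496). Price 6.8500; hedge Δ=-0.4049, bond B=90.5725.
  t=1,j=0: stock 105.1200 → up 125.0928 (V=46.0072), down 75.6864 (V=95.4136). Price 50.4255; hedge Δ=-1.0000, bond B=155.5455.
  t=1,j=1: stock 173.7400 → up 206.7506 (V=6.8500), down 125.0928 (V=46.0072). Price 13.0438; hedge Δ=-0.4795, bond B=96.3570.
  t=0,j=0: stock 146.0000 → up 173.7400 (V=13.0438), down 105.1200 (V=50.4255). Price 18.3655; hedge Δ=-0.5448, bond B=97.9008.
The time-0 hedge costs 18.3655, which is the no-arbitrage price.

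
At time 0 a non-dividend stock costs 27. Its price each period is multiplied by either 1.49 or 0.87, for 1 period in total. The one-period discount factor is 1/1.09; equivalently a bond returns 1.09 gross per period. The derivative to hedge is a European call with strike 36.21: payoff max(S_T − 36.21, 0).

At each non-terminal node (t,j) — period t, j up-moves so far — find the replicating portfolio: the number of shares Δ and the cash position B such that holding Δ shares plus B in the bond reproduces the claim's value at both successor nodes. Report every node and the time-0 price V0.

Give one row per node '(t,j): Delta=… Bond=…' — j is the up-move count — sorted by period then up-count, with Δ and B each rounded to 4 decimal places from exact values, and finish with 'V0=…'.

(0,0): Delta=0.2401 Bond=-5.1752
V0=1.3087

Under the risk-neutral measure, an up-move has probability p* = (R−d)/(u−d) = 0.3548 and values discount at R = 1.09.
Terminal values V(1,·): V(1,0)=0.0000, V(1,1)=4.0200
Node (0,0) S=27.0000: V=(p*·4.0200+(1−p*)·0.0000)/1.09=1.3087; Δ=(4.0200−0.0000)/(40.2300−23.4900)=0.2401; B=V−Δ·S=-5.1752
Self-financing check: at every node Δ·S+B equals the discounted successor values.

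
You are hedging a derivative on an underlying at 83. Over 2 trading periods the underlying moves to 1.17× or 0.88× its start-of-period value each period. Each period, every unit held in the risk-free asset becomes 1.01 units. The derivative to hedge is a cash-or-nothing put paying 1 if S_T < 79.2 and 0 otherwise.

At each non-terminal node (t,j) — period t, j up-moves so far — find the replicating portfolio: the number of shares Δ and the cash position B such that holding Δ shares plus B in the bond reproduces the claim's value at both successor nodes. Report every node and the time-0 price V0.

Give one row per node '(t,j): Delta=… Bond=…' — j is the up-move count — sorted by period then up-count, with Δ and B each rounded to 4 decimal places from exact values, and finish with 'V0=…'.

Since d<R<u, set p* = (R−d)/(u−d) = 0.4483; price each node as the discounted p*-expectation of its children.
Payoff layer (t=2): V(2,0)=1.0000, V(2,1)=0.0000, V(2,2)=0.0000
  t=1,j=0: stock 73.0400 → up 85.4568 (V=0.0000), down 64.2752 (V=1.0000). Price 0.5463; hedge Δ=-0.0472, bond B=3.9945.
  t=1,j=1: stock 97.1100 → up 113.6187 (V=0.0000), down 85.4568 (V=0.0000). Price 0.0000; hedge Δ=0.0000, bond B=0.0000.
  t=0,j=0: stock 83.0000 → up 97.1100 (V=0.0000), down 73.0400 (V=0.5463). Price 0.2984; hedge Δ=-0.0227, bond B=2.1821.
Root portfolio cost Δ·83+B reproduces V0=0.2984.

(0,0): Delta=-0.0227 Bond=2.1821
(1,0): Delta=-0.0472 Bond=3.9945
(1,1): Delta=0.0000 Bond=0.0000
V0=0.2984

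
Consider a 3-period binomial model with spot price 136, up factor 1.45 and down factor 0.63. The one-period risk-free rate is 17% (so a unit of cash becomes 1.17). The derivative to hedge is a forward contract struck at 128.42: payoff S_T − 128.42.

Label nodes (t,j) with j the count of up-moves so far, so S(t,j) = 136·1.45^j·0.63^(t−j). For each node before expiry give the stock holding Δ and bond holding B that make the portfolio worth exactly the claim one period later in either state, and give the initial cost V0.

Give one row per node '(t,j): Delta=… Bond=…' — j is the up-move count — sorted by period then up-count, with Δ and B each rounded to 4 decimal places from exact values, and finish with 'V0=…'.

(0,0): Delta=1.0000 Bond=-80.1817
(1,0): Delta=1.0000 Bond=-93.8126
(1,1): Delta=1.0000 Bond=-93.8126
(2,0): Delta=1.0000 Bond=-109.7607
(2,1): Delta=1.0000 Bond=-109.7607
(2,2): Delta=1.0000 Bond=-109.7607
V0=55.8183

No-arbitrage ⇒ martingale measure with p* = (R−d)/(u−d) = 0.6585.
Terminal values V(3,·): V(3,0)=-94.4136, V(3,1)=-50.1513, V(3,2)=51.7222, V(3,3)=286.1930
(2,0): S=53.9784. Δ = (V_up−V_dn)/(S_up−S_dn) = (-50.1513−-94.4136)/(78.2687−34.0064) = 1.0000. V = [p*·-50.1513 + (1−p*)·-94.4136]/1.17 = -55.7823. B = V − Δ·S = -109.7607.
(2,1): S=124.2360. Δ = (V_up−V_dn)/(S_up−S_dn) = (51.7222−-50.1513)/(180.1422−78.2687) = 1.0000. V = [p*·51.7222 + (1−p*)·-50.1513]/1.17 = 14.4753. B = V − Δ·S = -109.7607.
(2,2): S=285.9400. Δ = (V_up−V_dn)/(S_up−S_dn) = (286.1930−51.7222)/(414.6130−180.1422) = 1.0000. V = [p*·286.1930 + (1−p*)·51.7222]/1.17 = 176.1793. B = V − Δ·S = -109.7607.
(1,0): S=85.6800. Δ = (V_up−V_dn)/(S_up−S_dn) = (14.4753−-55.7823)/(124.2360−53.9784) = 1.0000. V = [p*·14.4753 + (1−p*)·-55.7823]/1.17 = -8.1326. B = V − Δ·S = -93.8126.
(1,1): S=197.2000. Δ = (V_up−V_dn)/(S_up−S_dn) = (176.1793−14.4753)/(285.9400−124.2360) = 1.0000. V = [p*·176.1793 + (1−p*)·14.4753]/1.17 = 103.3874. B = V − Δ·S = -93.8126.
(0,0): S=136.0000. Δ = (V_up−V_dn)/(S_up−S_dn) = (103.3874−-8.1326)/(197.2000−85.6800) = 1.0000. V = [p*·103.3874 + (1−p*)·-8.1326]/1.17 = 55.8183. B = V − Δ·S = -80.1817.
Root portfolio cost Δ·136+B reproduces V0=55.8183.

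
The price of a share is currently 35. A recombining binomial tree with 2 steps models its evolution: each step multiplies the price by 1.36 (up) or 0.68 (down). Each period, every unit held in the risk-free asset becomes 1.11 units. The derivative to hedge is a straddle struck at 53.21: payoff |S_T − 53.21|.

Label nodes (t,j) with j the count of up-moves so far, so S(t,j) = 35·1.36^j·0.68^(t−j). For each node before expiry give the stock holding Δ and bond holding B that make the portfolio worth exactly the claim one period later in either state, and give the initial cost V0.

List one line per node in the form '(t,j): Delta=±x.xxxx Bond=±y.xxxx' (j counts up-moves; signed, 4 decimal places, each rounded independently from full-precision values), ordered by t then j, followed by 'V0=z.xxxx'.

(0,0): Delta=-0.4482 Bond=31.3554
(1,0): Delta=-1.0000 Bond=47.9369
(1,1): Delta=-0.2878 Bond=27.1694
V0=15.6678

Since d<R<u, set p* = (R−d)/(u−d) = 0.6324; price each node as the discounted p*-expectation of its children.
Payoff layer (t=2): V(2,0)=37.0260, V(2,1)=20.8420, V(2,2)=11.5260
(1,0): S=23.8000. Δ = (V_up−V_dn)/(S_up−S_dn) = (20.8420−37.0260)/(32.3680−16.1840) = -1.0000. V = [p*·20.8420 + (1−p*)·37.0260]/1.11 = 24.1369. B = V − Δ·S = 47.9369.
(1,1): S=47.6000. Δ = (V_up−V_dn)/(S_up−S_dn) = (11.5260−20.8420)/(64.7360−32.3680) = -0.2878. V = [p*·11.5260 + (1−p*)·20.8420]/1.11 = 13.4694. B = V − Δ·S = 27.1694.
(0,0): S=35.0000. Δ = (V_up−V_dn)/(S_up−S_dn) = (13.4694−24.1369)/(47.6000−23.8000) = -0.4482. V = [p*·13.4694 + (1−p*)·24.1369]/1.11 = 15.6678. B = V − Δ·S = 31.3554.
Root portfolio cost Δ·35+B reproduces V0=15.6678.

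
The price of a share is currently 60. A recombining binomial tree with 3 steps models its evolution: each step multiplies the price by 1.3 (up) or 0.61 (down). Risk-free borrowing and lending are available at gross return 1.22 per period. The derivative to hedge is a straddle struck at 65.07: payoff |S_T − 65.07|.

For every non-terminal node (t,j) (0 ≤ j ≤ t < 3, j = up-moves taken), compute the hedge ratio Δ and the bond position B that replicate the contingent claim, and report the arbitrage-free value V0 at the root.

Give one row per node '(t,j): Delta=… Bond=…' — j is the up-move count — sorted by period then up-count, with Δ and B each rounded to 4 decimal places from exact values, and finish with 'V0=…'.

(0,0): Delta=0.6933 Bond=-14.9632
(1,0): Delta=-1.0000 Bond=43.7181
(1,1): Delta=0.7975 Bond=-26.3827
(2,0): Delta=-1.0000 Bond=53.3361
(2,1): Delta=-1.0000 Bond=53.3361
(2,2): Delta=0.9081 Bond=-43.4031
V0=26.6322

Since d<R<u, set p* = (R−d)/(u−d) = 0.8841; price each node as the discounted p*-expectation of its children.
Payoff layer (t=3): V(3,0)=51.4511, V(3,1)=36.0462, V(3,2)=3.2160, V(3,3)=66.7500
(2,0): S=22.3260. Δ = (V_up−V_dn)/(S_up−S_dn) = (36.0462−51.4511)/(29.0238−13.6189) = -1.0000. V = [p*·36.0462 + (1−p*)·51.4511]/1.22 = 31.0101. B = V − Δ·S = 53.3361.
(2,1): S=47.5800. Δ = (V_up−V_dn)/(S_up−S_dn) = (3.2160−36.0462)/(61.8540−29.0238) = -1.0000. V = [p*·3.2160 + (1−p*)·36.0462]/1.22 = 5.7561. B = V − Δ·S = 53.3361.
(2,2): S=101.4000. Δ = (V_up−V_dn)/(S_up−S_dn) = (66.7500−3.2160)/(131.8200−61.8540) = 0.9081. V = [p*·66.7500 + (1−p*)·3.2160]/1.22 = 48.6752. B = V − Δ·S = -43.4031.
(1,0): S=36.6000. Δ = (V_up−V_dn)/(S_up−S_dn) = (5.7561−31.0101)/(47.5800−22.3260) = -1.0000. V = [p*·5.7561 + (1−p*)·31.0101]/1.22 = 7.1181. B = V − Δ·S = 43.7181.
(1,1): S=78.0000. Δ = (V_up−V_dn)/(S_up−S_dn) = (48.6752−5.7561)/(101.4000−47.5800) = 0.7975. V = [p*·48.6752 + (1−p*)·5.7561]/1.22 = 35.8189. B = V − Δ·S = -26.3827.
(0,0): S=60.0000. Δ = (V_up−V_dn)/(S_up−S_dn) = (35.8189−7.1181)/(78.0000−36.6000) = 0.6933. V = [p*·35.8189 + (1−p*)·7.1181]/1.22 = 26.6322. B = V − Δ·S = -14.9632.
The time-0 hedge costs 26.6322, which is the no-arbitrage price.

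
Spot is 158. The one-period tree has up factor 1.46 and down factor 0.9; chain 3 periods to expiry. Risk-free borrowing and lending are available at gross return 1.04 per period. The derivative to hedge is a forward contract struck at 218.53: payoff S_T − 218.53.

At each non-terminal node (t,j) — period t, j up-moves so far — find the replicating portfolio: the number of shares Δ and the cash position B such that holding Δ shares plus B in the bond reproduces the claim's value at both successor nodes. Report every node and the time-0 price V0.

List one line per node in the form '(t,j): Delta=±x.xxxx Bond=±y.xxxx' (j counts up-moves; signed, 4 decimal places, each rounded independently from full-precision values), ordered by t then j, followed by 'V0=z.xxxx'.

Under the risk-neutral measure, an up-move has probability p* = (R−d)/(u−d) = 0.2500 and values discount at R = 1.04.
Payoff layer (t=3): V(3,0)=-103.3480, V(3,1)=-31.6792, V(3,2)=84.5835, V(3,3)=273.1875
Node (2,0) S=127.9800: V=(p*·-31.6792+(1−p*)·-103.3480)/1.04=-82.1450; Δ=(-31.6792−-103.3480)/(186.8508−115.1820)=1.0000; B=V−Δ·S=-210.1250
Node (2,1) S=207.6120: V=(p*·84.5835+(1−p*)·-31.6792)/1.04=-2.5130; Δ=(84.5835−-31.6792)/(303.1135−186.8508)=1.0000; B=V−Δ·S=-210.1250
Node (2,2) S=336.7928: V=(p*·273.1875+(1−p*)·84.5835)/1.04=126.6678; Δ=(273.1875−84.5835)/(491.7175−303.1135)=1.0000; B=V−Δ·S=-210.1250
Node (1,0) S=142.2000: V=(p*·-2.5130+(1−p*)·-82.1450)/1.04=-59.8433; Δ=(-2.5130−-82.1450)/(207.6120−127.9800)=1.0000; B=V−Δ·S=-202.0433
Node (1,1) S=230.6800: V=(p*·126.6678+(1−p*)·-2.5130)/1.04=28.6367; Δ=(126.6678−-2.5130)/(336.7928−207.6120)=1.0000; B=V−Δ·S=-202.0433
Node (0,0) S=158.0000: V=(p*·28.6367+(1−p*)·-59.8433)/1.04=-36.2724; Δ=(28.6367−-59.8433)/(230.6800−142.2000)=1.0000; B=V−Δ·S=-194.2724
Root portfolio cost Δ·158+B reproduces V0=-36.2724.

(0,0): Delta=1.0000 Bond=-194.2724
(1,0): Delta=1.0000 Bond=-202.0433
(1,1): Delta=1.0000 Bond=-202.0433
(2,0): Delta=1.0000 Bond=-210.1250
(2,1): Delta=1.0000 Bond=-210.1250
(2,2): Delta=1.0000 Bond=-210.1250
V0=-36.2724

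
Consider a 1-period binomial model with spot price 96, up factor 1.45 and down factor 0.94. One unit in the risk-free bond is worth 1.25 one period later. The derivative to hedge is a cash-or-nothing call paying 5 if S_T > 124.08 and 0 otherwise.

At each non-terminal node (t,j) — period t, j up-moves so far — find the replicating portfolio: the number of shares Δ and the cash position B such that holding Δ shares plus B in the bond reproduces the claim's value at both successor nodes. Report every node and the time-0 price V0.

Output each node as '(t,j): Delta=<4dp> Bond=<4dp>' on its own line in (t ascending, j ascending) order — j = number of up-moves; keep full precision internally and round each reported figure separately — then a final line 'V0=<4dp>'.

Since d<R<u, set p* = (R−d)/(u−d) = 0.6078; price each node as the discounted p*-expectation of its children.
At expiry t=1: V(1,0)=0.0000, V(1,1)=5.0000
Node (0,0) S=96.0000: V=(p*·5.0000+(1−p*)·0.0000)/1.25=2.4314; Δ=(5.0000−0.0000)/(139.2000−90.2400)=0.1021; B=V−Δ·S=-7.3725
Self-financing check: at every node Δ·S+B equals the discounted successor values.

(0,0): Delta=0.1021 Bond=-7.3725
V0=2.4314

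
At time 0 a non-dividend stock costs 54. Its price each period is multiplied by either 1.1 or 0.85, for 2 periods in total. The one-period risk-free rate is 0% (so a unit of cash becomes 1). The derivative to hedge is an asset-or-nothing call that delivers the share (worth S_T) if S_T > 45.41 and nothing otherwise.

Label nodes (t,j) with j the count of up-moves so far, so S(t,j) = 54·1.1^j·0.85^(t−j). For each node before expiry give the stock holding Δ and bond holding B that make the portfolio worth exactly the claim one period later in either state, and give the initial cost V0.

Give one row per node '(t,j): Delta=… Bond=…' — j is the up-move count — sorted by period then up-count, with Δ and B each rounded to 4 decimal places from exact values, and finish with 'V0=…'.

No-arbitrage ⇒ martingale measure with p* = (R−d)/(u−d) = 0.6000.
At expiry t=2: V(2,0)=0.0000, V(2,1)=50.4900, V(2,2)=65.3400
Node (1,0) S=45.9000: V=(p*·50.4900+(1−p*)·0.0000)/1=30.2940; Δ=(50.4900−0.0000)/(50.4900−39.0150)=4.4000; B=V−Δ·S=-171.6660
Node (1,1) S=59.4000: V=(p*·65.3400+(1−p*)·50.4900)/1=59.4000; Δ=(65.3400−50.4900)/(65.3400−50.4900)=1.0000; B=V−Δ·S=0.0000
Node (0,0) S=54.0000: V=(p*·59.4000+(1−p*)·30.2940)/1=47.7576; Δ=(59.4000−30.2940)/(59.4000−45.9000)=2.1560; B=V−Δ·S=-68.6664
Self-financing check: at every node Δ·S+B equals the discounted successor values.

(0,0): Delta=2.1560 Bond=-68.6664
(1,0): Delta=4.4000 Bond=-171.6660
(1,1): Delta=1.0000 Bond=0.0000
V0=47.7576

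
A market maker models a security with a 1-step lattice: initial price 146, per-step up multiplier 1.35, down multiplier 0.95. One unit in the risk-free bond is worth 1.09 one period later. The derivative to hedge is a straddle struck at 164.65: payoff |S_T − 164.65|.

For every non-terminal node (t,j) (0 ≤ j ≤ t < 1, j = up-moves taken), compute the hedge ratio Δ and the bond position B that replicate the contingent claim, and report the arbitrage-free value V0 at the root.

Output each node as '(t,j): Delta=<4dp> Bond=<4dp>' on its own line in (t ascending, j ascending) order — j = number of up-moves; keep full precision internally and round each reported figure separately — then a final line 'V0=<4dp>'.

(0,0): Delta=0.1113 Bond=9.6445
V0=25.8945

Since d<R<u, set p* = (R−d)/(u−d) = 0.3500; price each node as the discounted p*-expectation of its children.
At expiry t=1: V(1,0)=25.9500, V(1,1)=32.4500
Node (0,0) S=146.0000: V=(p*·32.4500+(1−p*)·25.9500)/1.09=25.8945; Δ=(32.4500−25.9500)/(197.1000−138.7000)=0.1113; B=V−Δ·S=9.6445
Root portfolio cost Δ·146+B reproduces V0=25.8945.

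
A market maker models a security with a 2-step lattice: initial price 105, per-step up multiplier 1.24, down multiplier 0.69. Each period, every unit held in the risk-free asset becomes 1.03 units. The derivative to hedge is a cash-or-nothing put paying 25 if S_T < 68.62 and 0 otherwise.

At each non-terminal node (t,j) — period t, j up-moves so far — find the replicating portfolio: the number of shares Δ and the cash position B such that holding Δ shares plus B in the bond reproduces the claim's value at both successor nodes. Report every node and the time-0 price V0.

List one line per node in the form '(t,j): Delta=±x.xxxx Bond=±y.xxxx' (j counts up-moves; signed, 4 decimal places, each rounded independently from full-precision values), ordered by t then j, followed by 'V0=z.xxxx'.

(0,0): Delta=-0.1605 Bond=20.2853
(1,0): Delta=-0.6274 Bond=54.7220
(1,1): Delta=0.0000 Bond=0.0000
V0=3.4354

Under the risk-neutral measure, an up-move has probability p* = (R−d)/(u−d) = 0.6182 and values discount at R = 1.03.
Terminal values V(2,·): V(2,0)=25.0000, V(2,1)=0.0000, V(2,2)=0.0000
  t=1,j=0: stock 72.4500 → up 89.8380 (V=0.0000), down 49.9905 (V=25.0000). Price 9.2674; hedge Δ=-0.6274, bond B=54.7220.
  t=1,j=1: stock 130.2000 → up 161.4480 (V=0.0000), down 89.8380 (V=0.0000). Price 0.0000; hedge Δ=0.0000, bond B=0.0000.
  t=0,j=0: stock 105.0000 → up 130.2000 (V=0.0000), down 72.4500 (V=9.2674). Price 3.4354; hedge Δ=-0.1605, bond B=20.2853.
Each (Δ,B) replicates both successor values, so the strategy is self-financing and V0 is arbitrage-free.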